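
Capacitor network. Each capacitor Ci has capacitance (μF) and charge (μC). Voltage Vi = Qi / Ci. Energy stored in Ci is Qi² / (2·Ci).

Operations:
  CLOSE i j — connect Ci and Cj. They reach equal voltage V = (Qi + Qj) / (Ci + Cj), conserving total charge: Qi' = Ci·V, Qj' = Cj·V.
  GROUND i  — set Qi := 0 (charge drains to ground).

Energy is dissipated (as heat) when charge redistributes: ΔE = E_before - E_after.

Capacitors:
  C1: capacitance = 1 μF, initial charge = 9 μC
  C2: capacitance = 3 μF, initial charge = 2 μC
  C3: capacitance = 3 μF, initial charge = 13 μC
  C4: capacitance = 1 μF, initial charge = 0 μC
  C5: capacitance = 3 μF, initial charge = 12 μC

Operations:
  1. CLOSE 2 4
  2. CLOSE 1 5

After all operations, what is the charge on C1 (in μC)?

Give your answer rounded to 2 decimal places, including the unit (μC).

Initial: C1(1μF, Q=9μC, V=9.00V), C2(3μF, Q=2μC, V=0.67V), C3(3μF, Q=13μC, V=4.33V), C4(1μF, Q=0μC, V=0.00V), C5(3μF, Q=12μC, V=4.00V)
Op 1: CLOSE 2-4: Q_total=2.00, C_total=4.00, V=0.50; Q2=1.50, Q4=0.50; dissipated=0.167
Op 2: CLOSE 1-5: Q_total=21.00, C_total=4.00, V=5.25; Q1=5.25, Q5=15.75; dissipated=9.375
Final charges: Q1=5.25, Q2=1.50, Q3=13.00, Q4=0.50, Q5=15.75

Answer: 5.25 μC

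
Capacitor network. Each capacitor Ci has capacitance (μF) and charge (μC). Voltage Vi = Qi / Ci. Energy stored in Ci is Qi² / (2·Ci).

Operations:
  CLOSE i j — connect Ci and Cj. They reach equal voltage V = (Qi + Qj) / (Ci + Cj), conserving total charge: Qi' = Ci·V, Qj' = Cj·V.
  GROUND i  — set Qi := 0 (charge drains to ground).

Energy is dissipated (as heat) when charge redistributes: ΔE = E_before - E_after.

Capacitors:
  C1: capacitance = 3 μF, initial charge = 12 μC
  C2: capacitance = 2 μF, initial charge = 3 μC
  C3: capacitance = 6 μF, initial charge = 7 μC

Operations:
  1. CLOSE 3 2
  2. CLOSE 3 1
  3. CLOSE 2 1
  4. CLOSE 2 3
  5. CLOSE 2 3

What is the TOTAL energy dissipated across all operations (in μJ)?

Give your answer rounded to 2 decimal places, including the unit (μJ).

Answer: 8.25 μJ

Derivation:
Initial: C1(3μF, Q=12μC, V=4.00V), C2(2μF, Q=3μC, V=1.50V), C3(6μF, Q=7μC, V=1.17V)
Op 1: CLOSE 3-2: Q_total=10.00, C_total=8.00, V=1.25; Q3=7.50, Q2=2.50; dissipated=0.083
Op 2: CLOSE 3-1: Q_total=19.50, C_total=9.00, V=2.17; Q3=13.00, Q1=6.50; dissipated=7.562
Op 3: CLOSE 2-1: Q_total=9.00, C_total=5.00, V=1.80; Q2=3.60, Q1=5.40; dissipated=0.504
Op 4: CLOSE 2-3: Q_total=16.60, C_total=8.00, V=2.08; Q2=4.15, Q3=12.45; dissipated=0.101
Op 5: CLOSE 2-3: Q_total=16.60, C_total=8.00, V=2.08; Q2=4.15, Q3=12.45; dissipated=0.000
Total dissipated: 8.251 μJ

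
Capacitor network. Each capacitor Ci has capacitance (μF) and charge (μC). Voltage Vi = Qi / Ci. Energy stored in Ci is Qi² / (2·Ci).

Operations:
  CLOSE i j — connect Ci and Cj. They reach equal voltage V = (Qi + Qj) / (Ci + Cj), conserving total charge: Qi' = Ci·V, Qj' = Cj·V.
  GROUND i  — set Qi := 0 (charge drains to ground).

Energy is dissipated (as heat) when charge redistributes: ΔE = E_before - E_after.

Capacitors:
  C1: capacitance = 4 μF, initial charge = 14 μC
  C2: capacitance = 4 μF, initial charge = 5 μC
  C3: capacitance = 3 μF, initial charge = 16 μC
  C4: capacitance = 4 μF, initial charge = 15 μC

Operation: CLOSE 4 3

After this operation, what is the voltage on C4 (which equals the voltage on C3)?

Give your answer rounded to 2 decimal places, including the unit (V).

Answer: 4.43 V

Derivation:
Initial: C1(4μF, Q=14μC, V=3.50V), C2(4μF, Q=5μC, V=1.25V), C3(3μF, Q=16μC, V=5.33V), C4(4μF, Q=15μC, V=3.75V)
Op 1: CLOSE 4-3: Q_total=31.00, C_total=7.00, V=4.43; Q4=17.71, Q3=13.29; dissipated=2.149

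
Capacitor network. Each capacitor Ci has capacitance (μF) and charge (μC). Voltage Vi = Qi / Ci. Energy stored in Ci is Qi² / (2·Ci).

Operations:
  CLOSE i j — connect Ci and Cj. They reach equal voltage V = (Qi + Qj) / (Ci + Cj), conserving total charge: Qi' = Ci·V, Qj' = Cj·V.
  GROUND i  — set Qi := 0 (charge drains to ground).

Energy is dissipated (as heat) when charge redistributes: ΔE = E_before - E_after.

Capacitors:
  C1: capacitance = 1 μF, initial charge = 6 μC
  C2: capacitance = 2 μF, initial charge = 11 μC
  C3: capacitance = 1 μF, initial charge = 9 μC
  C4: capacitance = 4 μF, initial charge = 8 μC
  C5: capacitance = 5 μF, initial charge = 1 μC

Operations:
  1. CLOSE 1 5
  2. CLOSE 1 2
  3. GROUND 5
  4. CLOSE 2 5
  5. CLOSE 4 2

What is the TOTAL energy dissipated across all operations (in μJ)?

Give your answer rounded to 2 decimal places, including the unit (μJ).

Answer: 35.90 μJ

Derivation:
Initial: C1(1μF, Q=6μC, V=6.00V), C2(2μF, Q=11μC, V=5.50V), C3(1μF, Q=9μC, V=9.00V), C4(4μF, Q=8μC, V=2.00V), C5(5μF, Q=1μC, V=0.20V)
Op 1: CLOSE 1-5: Q_total=7.00, C_total=6.00, V=1.17; Q1=1.17, Q5=5.83; dissipated=14.017
Op 2: CLOSE 1-2: Q_total=12.17, C_total=3.00, V=4.06; Q1=4.06, Q2=8.11; dissipated=6.259
Op 3: GROUND 5: Q5=0; energy lost=3.403
Op 4: CLOSE 2-5: Q_total=8.11, C_total=7.00, V=1.16; Q2=2.32, Q5=5.79; dissipated=11.748
Op 5: CLOSE 4-2: Q_total=10.32, C_total=6.00, V=1.72; Q4=6.88, Q2=3.44; dissipated=0.472
Total dissipated: 35.899 μJ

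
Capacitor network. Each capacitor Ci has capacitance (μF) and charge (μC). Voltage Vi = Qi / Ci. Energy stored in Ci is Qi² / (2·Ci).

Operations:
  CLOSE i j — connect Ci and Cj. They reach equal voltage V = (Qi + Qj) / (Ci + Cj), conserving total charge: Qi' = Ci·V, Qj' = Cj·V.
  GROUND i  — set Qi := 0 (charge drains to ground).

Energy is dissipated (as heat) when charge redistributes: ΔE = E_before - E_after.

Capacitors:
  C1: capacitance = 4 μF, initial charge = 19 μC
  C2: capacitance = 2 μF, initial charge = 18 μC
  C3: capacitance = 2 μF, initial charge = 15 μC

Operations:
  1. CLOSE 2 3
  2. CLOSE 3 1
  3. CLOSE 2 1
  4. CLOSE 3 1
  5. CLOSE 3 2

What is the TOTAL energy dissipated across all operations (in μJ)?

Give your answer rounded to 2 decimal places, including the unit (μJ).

Initial: C1(4μF, Q=19μC, V=4.75V), C2(2μF, Q=18μC, V=9.00V), C3(2μF, Q=15μC, V=7.50V)
Op 1: CLOSE 2-3: Q_total=33.00, C_total=4.00, V=8.25; Q2=16.50, Q3=16.50; dissipated=1.125
Op 2: CLOSE 3-1: Q_total=35.50, C_total=6.00, V=5.92; Q3=11.83, Q1=23.67; dissipated=8.167
Op 3: CLOSE 2-1: Q_total=40.17, C_total=6.00, V=6.69; Q2=13.39, Q1=26.78; dissipated=3.630
Op 4: CLOSE 3-1: Q_total=38.61, C_total=6.00, V=6.44; Q3=12.87, Q1=25.74; dissipated=0.403
Op 5: CLOSE 3-2: Q_total=26.26, C_total=4.00, V=6.56; Q3=13.13, Q2=13.13; dissipated=0.034
Total dissipated: 13.358 μJ

Answer: 13.36 μJ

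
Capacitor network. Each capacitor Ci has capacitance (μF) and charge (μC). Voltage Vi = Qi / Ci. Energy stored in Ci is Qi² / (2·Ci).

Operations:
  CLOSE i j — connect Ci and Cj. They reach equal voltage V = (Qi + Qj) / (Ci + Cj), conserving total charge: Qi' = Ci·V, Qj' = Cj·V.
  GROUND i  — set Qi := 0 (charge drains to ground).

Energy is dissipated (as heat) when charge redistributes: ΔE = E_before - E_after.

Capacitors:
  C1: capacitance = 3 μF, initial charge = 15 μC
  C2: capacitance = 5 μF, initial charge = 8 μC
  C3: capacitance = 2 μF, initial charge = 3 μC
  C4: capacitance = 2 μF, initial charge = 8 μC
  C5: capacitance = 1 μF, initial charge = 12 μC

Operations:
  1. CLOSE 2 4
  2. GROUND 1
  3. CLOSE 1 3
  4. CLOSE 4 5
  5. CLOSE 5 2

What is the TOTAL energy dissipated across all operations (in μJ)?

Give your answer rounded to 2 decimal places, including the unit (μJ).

Answer: 78.79 μJ

Derivation:
Initial: C1(3μF, Q=15μC, V=5.00V), C2(5μF, Q=8μC, V=1.60V), C3(2μF, Q=3μC, V=1.50V), C4(2μF, Q=8μC, V=4.00V), C5(1μF, Q=12μC, V=12.00V)
Op 1: CLOSE 2-4: Q_total=16.00, C_total=7.00, V=2.29; Q2=11.43, Q4=4.57; dissipated=4.114
Op 2: GROUND 1: Q1=0; energy lost=37.500
Op 3: CLOSE 1-3: Q_total=3.00, C_total=5.00, V=0.60; Q1=1.80, Q3=1.20; dissipated=1.350
Op 4: CLOSE 4-5: Q_total=16.57, C_total=3.00, V=5.52; Q4=11.05, Q5=5.52; dissipated=31.456
Op 5: CLOSE 5-2: Q_total=16.95, C_total=6.00, V=2.83; Q5=2.83, Q2=14.13; dissipated=4.369
Total dissipated: 78.789 μJ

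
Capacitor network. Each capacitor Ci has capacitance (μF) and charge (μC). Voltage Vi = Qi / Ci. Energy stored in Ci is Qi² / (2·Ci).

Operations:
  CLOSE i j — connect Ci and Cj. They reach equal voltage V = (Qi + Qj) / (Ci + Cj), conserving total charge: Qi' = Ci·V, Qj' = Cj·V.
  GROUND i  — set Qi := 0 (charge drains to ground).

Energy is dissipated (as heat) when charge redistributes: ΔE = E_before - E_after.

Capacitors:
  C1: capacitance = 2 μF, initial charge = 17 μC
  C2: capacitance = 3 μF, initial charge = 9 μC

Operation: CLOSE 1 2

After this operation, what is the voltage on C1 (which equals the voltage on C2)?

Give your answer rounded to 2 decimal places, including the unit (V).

Initial: C1(2μF, Q=17μC, V=8.50V), C2(3μF, Q=9μC, V=3.00V)
Op 1: CLOSE 1-2: Q_total=26.00, C_total=5.00, V=5.20; Q1=10.40, Q2=15.60; dissipated=18.150

Answer: 5.20 V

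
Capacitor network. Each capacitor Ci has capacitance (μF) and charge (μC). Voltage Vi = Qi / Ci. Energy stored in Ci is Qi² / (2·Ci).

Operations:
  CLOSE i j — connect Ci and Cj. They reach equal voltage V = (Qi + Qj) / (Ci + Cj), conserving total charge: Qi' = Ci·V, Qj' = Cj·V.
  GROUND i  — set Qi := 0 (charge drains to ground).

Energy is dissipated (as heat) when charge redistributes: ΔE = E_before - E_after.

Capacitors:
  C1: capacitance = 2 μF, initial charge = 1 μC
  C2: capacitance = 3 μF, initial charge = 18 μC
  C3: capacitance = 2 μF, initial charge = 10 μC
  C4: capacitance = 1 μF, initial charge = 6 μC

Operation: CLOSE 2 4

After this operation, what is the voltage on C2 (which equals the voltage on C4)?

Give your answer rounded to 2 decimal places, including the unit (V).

Answer: 6.00 V

Derivation:
Initial: C1(2μF, Q=1μC, V=0.50V), C2(3μF, Q=18μC, V=6.00V), C3(2μF, Q=10μC, V=5.00V), C4(1μF, Q=6μC, V=6.00V)
Op 1: CLOSE 2-4: Q_total=24.00, C_total=4.00, V=6.00; Q2=18.00, Q4=6.00; dissipated=0.000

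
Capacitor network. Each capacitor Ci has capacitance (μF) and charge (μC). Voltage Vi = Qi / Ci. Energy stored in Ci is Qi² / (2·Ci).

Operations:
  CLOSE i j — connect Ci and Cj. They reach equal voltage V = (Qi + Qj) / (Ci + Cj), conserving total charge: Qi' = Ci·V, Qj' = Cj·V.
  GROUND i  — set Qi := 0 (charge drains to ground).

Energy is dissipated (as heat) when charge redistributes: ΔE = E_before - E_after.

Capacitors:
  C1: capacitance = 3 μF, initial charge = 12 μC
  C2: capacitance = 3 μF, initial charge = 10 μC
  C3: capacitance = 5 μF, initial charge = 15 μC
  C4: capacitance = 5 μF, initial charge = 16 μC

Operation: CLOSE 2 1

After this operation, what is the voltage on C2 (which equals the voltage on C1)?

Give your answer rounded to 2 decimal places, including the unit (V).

Answer: 3.67 V

Derivation:
Initial: C1(3μF, Q=12μC, V=4.00V), C2(3μF, Q=10μC, V=3.33V), C3(5μF, Q=15μC, V=3.00V), C4(5μF, Q=16μC, V=3.20V)
Op 1: CLOSE 2-1: Q_total=22.00, C_total=6.00, V=3.67; Q2=11.00, Q1=11.00; dissipated=0.333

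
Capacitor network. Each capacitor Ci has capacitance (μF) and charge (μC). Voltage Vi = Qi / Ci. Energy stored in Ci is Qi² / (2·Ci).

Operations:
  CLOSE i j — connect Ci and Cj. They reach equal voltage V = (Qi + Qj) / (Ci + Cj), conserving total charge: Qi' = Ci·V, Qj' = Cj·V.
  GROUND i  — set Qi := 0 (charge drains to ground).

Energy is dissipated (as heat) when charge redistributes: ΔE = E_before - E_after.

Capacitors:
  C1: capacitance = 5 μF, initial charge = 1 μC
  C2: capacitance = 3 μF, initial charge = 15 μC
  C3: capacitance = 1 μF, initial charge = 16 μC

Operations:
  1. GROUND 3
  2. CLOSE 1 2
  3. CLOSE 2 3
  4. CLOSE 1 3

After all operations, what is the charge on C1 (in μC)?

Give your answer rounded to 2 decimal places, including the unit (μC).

Answer: 9.58 μC

Derivation:
Initial: C1(5μF, Q=1μC, V=0.20V), C2(3μF, Q=15μC, V=5.00V), C3(1μF, Q=16μC, V=16.00V)
Op 1: GROUND 3: Q3=0; energy lost=128.000
Op 2: CLOSE 1-2: Q_total=16.00, C_total=8.00, V=2.00; Q1=10.00, Q2=6.00; dissipated=21.600
Op 3: CLOSE 2-3: Q_total=6.00, C_total=4.00, V=1.50; Q2=4.50, Q3=1.50; dissipated=1.500
Op 4: CLOSE 1-3: Q_total=11.50, C_total=6.00, V=1.92; Q1=9.58, Q3=1.92; dissipated=0.104
Final charges: Q1=9.58, Q2=4.50, Q3=1.92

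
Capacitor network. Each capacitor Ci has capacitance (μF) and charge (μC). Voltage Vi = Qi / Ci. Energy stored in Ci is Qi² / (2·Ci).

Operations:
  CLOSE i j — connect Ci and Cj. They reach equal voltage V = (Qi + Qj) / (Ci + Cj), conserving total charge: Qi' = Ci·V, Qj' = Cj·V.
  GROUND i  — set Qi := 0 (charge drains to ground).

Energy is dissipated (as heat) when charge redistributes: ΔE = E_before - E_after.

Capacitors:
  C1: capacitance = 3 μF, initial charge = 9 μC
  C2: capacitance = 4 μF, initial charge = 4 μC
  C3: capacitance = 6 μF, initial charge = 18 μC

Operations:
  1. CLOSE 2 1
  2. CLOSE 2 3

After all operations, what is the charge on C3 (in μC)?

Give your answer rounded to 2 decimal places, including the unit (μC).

Answer: 15.26 μC

Derivation:
Initial: C1(3μF, Q=9μC, V=3.00V), C2(4μF, Q=4μC, V=1.00V), C3(6μF, Q=18μC, V=3.00V)
Op 1: CLOSE 2-1: Q_total=13.00, C_total=7.00, V=1.86; Q2=7.43, Q1=5.57; dissipated=3.429
Op 2: CLOSE 2-3: Q_total=25.43, C_total=10.00, V=2.54; Q2=10.17, Q3=15.26; dissipated=1.567
Final charges: Q1=5.57, Q2=10.17, Q3=15.26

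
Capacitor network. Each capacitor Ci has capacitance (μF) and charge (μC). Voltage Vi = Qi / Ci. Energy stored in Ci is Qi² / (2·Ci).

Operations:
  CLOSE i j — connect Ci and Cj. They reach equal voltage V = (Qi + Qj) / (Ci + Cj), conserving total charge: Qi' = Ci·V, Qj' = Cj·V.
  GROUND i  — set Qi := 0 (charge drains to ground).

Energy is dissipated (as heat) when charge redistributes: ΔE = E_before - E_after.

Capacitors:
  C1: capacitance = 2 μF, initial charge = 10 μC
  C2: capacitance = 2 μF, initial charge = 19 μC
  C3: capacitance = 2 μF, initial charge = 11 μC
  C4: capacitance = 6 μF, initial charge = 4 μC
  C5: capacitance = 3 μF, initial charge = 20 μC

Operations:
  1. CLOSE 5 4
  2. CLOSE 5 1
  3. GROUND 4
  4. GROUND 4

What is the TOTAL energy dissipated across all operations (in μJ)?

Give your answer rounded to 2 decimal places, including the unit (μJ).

Initial: C1(2μF, Q=10μC, V=5.00V), C2(2μF, Q=19μC, V=9.50V), C3(2μF, Q=11μC, V=5.50V), C4(6μF, Q=4μC, V=0.67V), C5(3μF, Q=20μC, V=6.67V)
Op 1: CLOSE 5-4: Q_total=24.00, C_total=9.00, V=2.67; Q5=8.00, Q4=16.00; dissipated=36.000
Op 2: CLOSE 5-1: Q_total=18.00, C_total=5.00, V=3.60; Q5=10.80, Q1=7.20; dissipated=3.267
Op 3: GROUND 4: Q4=0; energy lost=21.333
Op 4: GROUND 4: Q4=0; energy lost=0.000
Total dissipated: 60.600 μJ

Answer: 60.60 μJ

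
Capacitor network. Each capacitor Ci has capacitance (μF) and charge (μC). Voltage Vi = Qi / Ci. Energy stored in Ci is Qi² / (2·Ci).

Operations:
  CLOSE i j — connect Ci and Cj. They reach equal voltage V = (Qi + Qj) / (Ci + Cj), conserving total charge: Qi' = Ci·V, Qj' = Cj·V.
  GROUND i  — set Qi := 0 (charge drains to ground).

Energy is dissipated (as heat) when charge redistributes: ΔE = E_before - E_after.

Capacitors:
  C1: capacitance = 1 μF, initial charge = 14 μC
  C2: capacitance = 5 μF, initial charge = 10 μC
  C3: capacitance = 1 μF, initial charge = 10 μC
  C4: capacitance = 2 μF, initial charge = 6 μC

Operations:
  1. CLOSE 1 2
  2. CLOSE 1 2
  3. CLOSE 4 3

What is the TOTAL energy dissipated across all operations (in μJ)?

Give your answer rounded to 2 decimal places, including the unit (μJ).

Initial: C1(1μF, Q=14μC, V=14.00V), C2(5μF, Q=10μC, V=2.00V), C3(1μF, Q=10μC, V=10.00V), C4(2μF, Q=6μC, V=3.00V)
Op 1: CLOSE 1-2: Q_total=24.00, C_total=6.00, V=4.00; Q1=4.00, Q2=20.00; dissipated=60.000
Op 2: CLOSE 1-2: Q_total=24.00, C_total=6.00, V=4.00; Q1=4.00, Q2=20.00; dissipated=0.000
Op 3: CLOSE 4-3: Q_total=16.00, C_total=3.00, V=5.33; Q4=10.67, Q3=5.33; dissipated=16.333
Total dissipated: 76.333 μJ

Answer: 76.33 μJ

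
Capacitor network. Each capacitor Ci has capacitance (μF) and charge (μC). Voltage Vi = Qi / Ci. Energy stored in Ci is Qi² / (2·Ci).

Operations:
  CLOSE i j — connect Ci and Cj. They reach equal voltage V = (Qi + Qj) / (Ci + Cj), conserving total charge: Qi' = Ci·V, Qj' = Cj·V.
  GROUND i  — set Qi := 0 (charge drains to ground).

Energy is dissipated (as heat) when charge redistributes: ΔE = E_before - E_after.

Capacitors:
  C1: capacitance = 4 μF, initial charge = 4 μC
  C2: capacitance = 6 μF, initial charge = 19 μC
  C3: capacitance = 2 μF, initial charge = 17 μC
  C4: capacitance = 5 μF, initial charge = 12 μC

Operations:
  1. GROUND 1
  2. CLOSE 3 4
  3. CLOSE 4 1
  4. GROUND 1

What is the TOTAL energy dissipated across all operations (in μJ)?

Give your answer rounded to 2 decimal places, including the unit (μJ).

Answer: 58.24 μJ

Derivation:
Initial: C1(4μF, Q=4μC, V=1.00V), C2(6μF, Q=19μC, V=3.17V), C3(2μF, Q=17μC, V=8.50V), C4(5μF, Q=12μC, V=2.40V)
Op 1: GROUND 1: Q1=0; energy lost=2.000
Op 2: CLOSE 3-4: Q_total=29.00, C_total=7.00, V=4.14; Q3=8.29, Q4=20.71; dissipated=26.579
Op 3: CLOSE 4-1: Q_total=20.71, C_total=9.00, V=2.30; Q4=11.51, Q1=9.21; dissipated=19.070
Op 4: GROUND 1: Q1=0; energy lost=10.595
Total dissipated: 58.243 μJ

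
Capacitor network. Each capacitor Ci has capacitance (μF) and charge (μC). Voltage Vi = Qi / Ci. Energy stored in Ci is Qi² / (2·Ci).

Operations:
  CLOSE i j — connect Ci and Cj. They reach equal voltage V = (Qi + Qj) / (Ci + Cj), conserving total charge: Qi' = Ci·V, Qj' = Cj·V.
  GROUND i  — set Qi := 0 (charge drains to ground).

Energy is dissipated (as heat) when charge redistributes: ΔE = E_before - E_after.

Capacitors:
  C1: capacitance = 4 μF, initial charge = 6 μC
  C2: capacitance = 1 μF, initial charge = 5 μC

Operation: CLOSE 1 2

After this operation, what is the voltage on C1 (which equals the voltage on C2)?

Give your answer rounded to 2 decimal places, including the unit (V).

Initial: C1(4μF, Q=6μC, V=1.50V), C2(1μF, Q=5μC, V=5.00V)
Op 1: CLOSE 1-2: Q_total=11.00, C_total=5.00, V=2.20; Q1=8.80, Q2=2.20; dissipated=4.900

Answer: 2.20 V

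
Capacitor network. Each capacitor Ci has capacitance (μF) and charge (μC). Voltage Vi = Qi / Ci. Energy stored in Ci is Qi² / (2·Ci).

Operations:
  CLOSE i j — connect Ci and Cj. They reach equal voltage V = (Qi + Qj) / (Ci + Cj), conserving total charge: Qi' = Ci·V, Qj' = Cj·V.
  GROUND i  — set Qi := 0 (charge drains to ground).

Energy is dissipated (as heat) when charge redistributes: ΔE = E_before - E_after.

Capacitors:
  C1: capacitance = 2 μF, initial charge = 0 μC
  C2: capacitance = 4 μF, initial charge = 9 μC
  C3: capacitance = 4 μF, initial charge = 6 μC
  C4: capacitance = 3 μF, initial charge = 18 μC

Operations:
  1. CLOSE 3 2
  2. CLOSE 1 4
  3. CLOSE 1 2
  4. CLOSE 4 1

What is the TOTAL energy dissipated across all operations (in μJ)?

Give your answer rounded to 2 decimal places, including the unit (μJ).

Answer: 24.94 μJ

Derivation:
Initial: C1(2μF, Q=0μC, V=0.00V), C2(4μF, Q=9μC, V=2.25V), C3(4μF, Q=6μC, V=1.50V), C4(3μF, Q=18μC, V=6.00V)
Op 1: CLOSE 3-2: Q_total=15.00, C_total=8.00, V=1.88; Q3=7.50, Q2=7.50; dissipated=0.562
Op 2: CLOSE 1-4: Q_total=18.00, C_total=5.00, V=3.60; Q1=7.20, Q4=10.80; dissipated=21.600
Op 3: CLOSE 1-2: Q_total=14.70, C_total=6.00, V=2.45; Q1=4.90, Q2=9.80; dissipated=1.984
Op 4: CLOSE 4-1: Q_total=15.70, C_total=5.00, V=3.14; Q4=9.42, Q1=6.28; dissipated=0.793
Total dissipated: 24.940 μJ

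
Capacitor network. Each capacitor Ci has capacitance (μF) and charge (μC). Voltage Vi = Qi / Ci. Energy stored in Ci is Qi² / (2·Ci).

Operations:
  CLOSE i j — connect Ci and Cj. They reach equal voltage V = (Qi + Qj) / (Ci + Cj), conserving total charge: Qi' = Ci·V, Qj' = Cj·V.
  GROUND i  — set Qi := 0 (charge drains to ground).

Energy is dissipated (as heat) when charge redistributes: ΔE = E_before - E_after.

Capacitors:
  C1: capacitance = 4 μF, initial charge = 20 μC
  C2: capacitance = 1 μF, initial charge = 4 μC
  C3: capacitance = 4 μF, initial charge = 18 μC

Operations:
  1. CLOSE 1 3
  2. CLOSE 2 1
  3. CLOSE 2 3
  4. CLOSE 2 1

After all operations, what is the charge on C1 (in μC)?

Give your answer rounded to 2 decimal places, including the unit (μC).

Initial: C1(4μF, Q=20μC, V=5.00V), C2(1μF, Q=4μC, V=4.00V), C3(4μF, Q=18μC, V=4.50V)
Op 1: CLOSE 1-3: Q_total=38.00, C_total=8.00, V=4.75; Q1=19.00, Q3=19.00; dissipated=0.250
Op 2: CLOSE 2-1: Q_total=23.00, C_total=5.00, V=4.60; Q2=4.60, Q1=18.40; dissipated=0.225
Op 3: CLOSE 2-3: Q_total=23.60, C_total=5.00, V=4.72; Q2=4.72, Q3=18.88; dissipated=0.009
Op 4: CLOSE 2-1: Q_total=23.12, C_total=5.00, V=4.62; Q2=4.62, Q1=18.50; dissipated=0.006
Final charges: Q1=18.50, Q2=4.62, Q3=18.88

Answer: 18.50 μC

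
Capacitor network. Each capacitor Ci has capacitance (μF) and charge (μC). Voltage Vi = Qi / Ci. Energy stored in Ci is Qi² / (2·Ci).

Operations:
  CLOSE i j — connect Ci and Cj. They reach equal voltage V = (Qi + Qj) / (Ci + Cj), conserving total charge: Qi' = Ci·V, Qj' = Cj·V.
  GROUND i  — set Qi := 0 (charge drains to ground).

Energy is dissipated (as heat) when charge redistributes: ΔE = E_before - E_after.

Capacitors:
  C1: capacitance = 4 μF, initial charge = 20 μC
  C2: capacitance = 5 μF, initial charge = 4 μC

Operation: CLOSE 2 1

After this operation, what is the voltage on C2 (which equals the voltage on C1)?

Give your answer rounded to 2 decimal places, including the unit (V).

Answer: 2.67 V

Derivation:
Initial: C1(4μF, Q=20μC, V=5.00V), C2(5μF, Q=4μC, V=0.80V)
Op 1: CLOSE 2-1: Q_total=24.00, C_total=9.00, V=2.67; Q2=13.33, Q1=10.67; dissipated=19.600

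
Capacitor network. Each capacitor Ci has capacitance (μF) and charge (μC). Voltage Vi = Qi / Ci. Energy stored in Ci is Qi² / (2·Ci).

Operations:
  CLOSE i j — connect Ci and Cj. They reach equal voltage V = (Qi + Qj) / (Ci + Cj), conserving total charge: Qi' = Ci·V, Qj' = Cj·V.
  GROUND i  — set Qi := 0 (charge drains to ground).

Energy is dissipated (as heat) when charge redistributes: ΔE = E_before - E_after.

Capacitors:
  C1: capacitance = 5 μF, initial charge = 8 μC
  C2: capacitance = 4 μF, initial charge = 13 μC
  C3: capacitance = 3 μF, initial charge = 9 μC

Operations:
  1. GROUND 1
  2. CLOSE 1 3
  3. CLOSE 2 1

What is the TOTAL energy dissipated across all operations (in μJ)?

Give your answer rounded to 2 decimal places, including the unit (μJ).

Initial: C1(5μF, Q=8μC, V=1.60V), C2(4μF, Q=13μC, V=3.25V), C3(3μF, Q=9μC, V=3.00V)
Op 1: GROUND 1: Q1=0; energy lost=6.400
Op 2: CLOSE 1-3: Q_total=9.00, C_total=8.00, V=1.12; Q1=5.62, Q3=3.38; dissipated=8.438
Op 3: CLOSE 2-1: Q_total=18.62, C_total=9.00, V=2.07; Q2=8.28, Q1=10.35; dissipated=5.017
Total dissipated: 19.855 μJ

Answer: 19.85 μJ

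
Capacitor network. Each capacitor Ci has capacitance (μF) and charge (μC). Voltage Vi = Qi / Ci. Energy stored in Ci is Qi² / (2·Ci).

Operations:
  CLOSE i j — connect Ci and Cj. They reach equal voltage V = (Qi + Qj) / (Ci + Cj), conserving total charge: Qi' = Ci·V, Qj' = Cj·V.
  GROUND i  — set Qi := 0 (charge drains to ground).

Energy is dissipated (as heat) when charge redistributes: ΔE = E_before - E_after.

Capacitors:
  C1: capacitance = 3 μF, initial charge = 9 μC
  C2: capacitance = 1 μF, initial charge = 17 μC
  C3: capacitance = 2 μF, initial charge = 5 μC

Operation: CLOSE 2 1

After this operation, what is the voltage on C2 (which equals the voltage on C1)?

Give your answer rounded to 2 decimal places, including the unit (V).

Initial: C1(3μF, Q=9μC, V=3.00V), C2(1μF, Q=17μC, V=17.00V), C3(2μF, Q=5μC, V=2.50V)
Op 1: CLOSE 2-1: Q_total=26.00, C_total=4.00, V=6.50; Q2=6.50, Q1=19.50; dissipated=73.500

Answer: 6.50 V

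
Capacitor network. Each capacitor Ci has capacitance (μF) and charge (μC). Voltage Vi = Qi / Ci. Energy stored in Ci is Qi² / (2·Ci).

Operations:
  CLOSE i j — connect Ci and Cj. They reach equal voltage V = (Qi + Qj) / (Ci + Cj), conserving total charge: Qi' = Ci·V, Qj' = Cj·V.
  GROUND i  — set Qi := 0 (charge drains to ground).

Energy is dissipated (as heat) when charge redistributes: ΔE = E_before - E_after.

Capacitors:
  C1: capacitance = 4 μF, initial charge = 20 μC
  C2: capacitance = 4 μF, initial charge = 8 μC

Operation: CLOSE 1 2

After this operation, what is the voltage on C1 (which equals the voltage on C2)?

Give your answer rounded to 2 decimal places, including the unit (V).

Initial: C1(4μF, Q=20μC, V=5.00V), C2(4μF, Q=8μC, V=2.00V)
Op 1: CLOSE 1-2: Q_total=28.00, C_total=8.00, V=3.50; Q1=14.00, Q2=14.00; dissipated=9.000

Answer: 3.50 V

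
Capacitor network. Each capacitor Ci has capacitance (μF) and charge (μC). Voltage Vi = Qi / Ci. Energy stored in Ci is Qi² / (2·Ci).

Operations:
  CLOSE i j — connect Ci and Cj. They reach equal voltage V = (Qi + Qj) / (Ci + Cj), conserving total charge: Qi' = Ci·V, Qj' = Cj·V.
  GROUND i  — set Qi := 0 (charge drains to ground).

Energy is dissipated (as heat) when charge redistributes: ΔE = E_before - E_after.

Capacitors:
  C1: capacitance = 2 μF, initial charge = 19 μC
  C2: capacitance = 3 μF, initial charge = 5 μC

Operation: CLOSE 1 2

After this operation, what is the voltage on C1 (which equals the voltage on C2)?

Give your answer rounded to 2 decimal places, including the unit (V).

Initial: C1(2μF, Q=19μC, V=9.50V), C2(3μF, Q=5μC, V=1.67V)
Op 1: CLOSE 1-2: Q_total=24.00, C_total=5.00, V=4.80; Q1=9.60, Q2=14.40; dissipated=36.817

Answer: 4.80 V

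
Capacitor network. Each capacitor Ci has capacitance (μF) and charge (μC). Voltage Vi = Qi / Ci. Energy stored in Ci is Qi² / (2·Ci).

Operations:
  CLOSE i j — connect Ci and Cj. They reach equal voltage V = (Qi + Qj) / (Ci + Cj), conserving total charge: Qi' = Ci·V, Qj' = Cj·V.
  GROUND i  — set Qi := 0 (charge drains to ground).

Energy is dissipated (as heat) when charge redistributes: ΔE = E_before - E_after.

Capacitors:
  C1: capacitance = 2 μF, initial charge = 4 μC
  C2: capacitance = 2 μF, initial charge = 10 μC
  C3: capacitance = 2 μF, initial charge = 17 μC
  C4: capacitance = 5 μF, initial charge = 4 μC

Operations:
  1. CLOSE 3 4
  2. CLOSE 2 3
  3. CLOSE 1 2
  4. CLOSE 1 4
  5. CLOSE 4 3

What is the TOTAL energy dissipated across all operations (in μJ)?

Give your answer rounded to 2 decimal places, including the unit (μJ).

Answer: 47.06 μJ

Derivation:
Initial: C1(2μF, Q=4μC, V=2.00V), C2(2μF, Q=10μC, V=5.00V), C3(2μF, Q=17μC, V=8.50V), C4(5μF, Q=4μC, V=0.80V)
Op 1: CLOSE 3-4: Q_total=21.00, C_total=7.00, V=3.00; Q3=6.00, Q4=15.00; dissipated=42.350
Op 2: CLOSE 2-3: Q_total=16.00, C_total=4.00, V=4.00; Q2=8.00, Q3=8.00; dissipated=2.000
Op 3: CLOSE 1-2: Q_total=12.00, C_total=4.00, V=3.00; Q1=6.00, Q2=6.00; dissipated=2.000
Op 4: CLOSE 1-4: Q_total=21.00, C_total=7.00, V=3.00; Q1=6.00, Q4=15.00; dissipated=0.000
Op 5: CLOSE 4-3: Q_total=23.00, C_total=7.00, V=3.29; Q4=16.43, Q3=6.57; dissipated=0.714
Total dissipated: 47.064 μJ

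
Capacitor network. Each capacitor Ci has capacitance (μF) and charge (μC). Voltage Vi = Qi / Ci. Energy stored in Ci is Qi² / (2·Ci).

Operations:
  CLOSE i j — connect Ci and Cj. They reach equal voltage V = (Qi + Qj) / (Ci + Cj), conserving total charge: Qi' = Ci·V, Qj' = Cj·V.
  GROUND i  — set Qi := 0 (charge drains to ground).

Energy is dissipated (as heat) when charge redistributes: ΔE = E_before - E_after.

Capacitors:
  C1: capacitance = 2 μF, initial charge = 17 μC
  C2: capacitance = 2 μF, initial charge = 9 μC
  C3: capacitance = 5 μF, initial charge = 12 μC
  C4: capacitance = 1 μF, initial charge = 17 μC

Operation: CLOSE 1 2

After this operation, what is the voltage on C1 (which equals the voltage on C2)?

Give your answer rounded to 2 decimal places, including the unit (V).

Initial: C1(2μF, Q=17μC, V=8.50V), C2(2μF, Q=9μC, V=4.50V), C3(5μF, Q=12μC, V=2.40V), C4(1μF, Q=17μC, V=17.00V)
Op 1: CLOSE 1-2: Q_total=26.00, C_total=4.00, V=6.50; Q1=13.00, Q2=13.00; dissipated=8.000

Answer: 6.50 V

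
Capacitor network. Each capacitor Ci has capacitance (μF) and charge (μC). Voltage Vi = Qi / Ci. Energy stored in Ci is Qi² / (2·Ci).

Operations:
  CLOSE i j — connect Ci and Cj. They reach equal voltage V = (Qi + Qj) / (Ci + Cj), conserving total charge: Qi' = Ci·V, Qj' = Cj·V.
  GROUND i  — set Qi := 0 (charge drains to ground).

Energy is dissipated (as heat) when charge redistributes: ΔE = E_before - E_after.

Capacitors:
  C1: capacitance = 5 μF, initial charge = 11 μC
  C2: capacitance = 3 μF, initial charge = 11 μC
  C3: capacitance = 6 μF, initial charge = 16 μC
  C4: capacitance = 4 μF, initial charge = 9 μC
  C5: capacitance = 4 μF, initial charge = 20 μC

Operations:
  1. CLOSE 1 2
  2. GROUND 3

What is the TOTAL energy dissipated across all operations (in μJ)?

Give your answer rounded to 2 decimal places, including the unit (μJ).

Initial: C1(5μF, Q=11μC, V=2.20V), C2(3μF, Q=11μC, V=3.67V), C3(6μF, Q=16μC, V=2.67V), C4(4μF, Q=9μC, V=2.25V), C5(4μF, Q=20μC, V=5.00V)
Op 1: CLOSE 1-2: Q_total=22.00, C_total=8.00, V=2.75; Q1=13.75, Q2=8.25; dissipated=2.017
Op 2: GROUND 3: Q3=0; energy lost=21.333
Total dissipated: 23.350 μJ

Answer: 23.35 μJ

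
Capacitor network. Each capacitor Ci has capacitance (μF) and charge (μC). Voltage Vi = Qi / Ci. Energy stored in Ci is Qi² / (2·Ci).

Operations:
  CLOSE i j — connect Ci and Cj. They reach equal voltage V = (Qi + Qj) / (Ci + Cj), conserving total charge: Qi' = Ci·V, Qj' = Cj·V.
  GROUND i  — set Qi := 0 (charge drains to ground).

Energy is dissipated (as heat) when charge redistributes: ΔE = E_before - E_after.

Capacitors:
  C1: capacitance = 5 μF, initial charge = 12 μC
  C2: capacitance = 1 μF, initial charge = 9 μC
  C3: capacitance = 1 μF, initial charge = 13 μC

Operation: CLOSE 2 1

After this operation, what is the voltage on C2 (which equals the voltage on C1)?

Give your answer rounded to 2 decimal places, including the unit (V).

Answer: 3.50 V

Derivation:
Initial: C1(5μF, Q=12μC, V=2.40V), C2(1μF, Q=9μC, V=9.00V), C3(1μF, Q=13μC, V=13.00V)
Op 1: CLOSE 2-1: Q_total=21.00, C_total=6.00, V=3.50; Q2=3.50, Q1=17.50; dissipated=18.150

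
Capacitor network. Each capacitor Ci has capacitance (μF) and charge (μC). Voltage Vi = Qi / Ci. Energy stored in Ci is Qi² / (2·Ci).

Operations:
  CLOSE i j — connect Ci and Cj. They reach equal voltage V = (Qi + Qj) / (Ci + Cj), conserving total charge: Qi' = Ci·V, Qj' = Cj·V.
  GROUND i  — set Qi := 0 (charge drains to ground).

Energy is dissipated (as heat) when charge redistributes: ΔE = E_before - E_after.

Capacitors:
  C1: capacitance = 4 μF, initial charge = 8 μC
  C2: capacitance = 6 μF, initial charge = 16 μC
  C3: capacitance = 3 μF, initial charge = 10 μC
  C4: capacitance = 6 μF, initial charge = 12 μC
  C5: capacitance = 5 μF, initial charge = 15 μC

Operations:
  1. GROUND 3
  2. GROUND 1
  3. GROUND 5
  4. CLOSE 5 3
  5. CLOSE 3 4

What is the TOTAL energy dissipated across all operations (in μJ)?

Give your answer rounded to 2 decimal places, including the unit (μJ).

Initial: C1(4μF, Q=8μC, V=2.00V), C2(6μF, Q=16μC, V=2.67V), C3(3μF, Q=10μC, V=3.33V), C4(6μF, Q=12μC, V=2.00V), C5(5μF, Q=15μC, V=3.00V)
Op 1: GROUND 3: Q3=0; energy lost=16.667
Op 2: GROUND 1: Q1=0; energy lost=8.000
Op 3: GROUND 5: Q5=0; energy lost=22.500
Op 4: CLOSE 5-3: Q_total=0.00, C_total=8.00, V=0.00; Q5=0.00, Q3=0.00; dissipated=0.000
Op 5: CLOSE 3-4: Q_total=12.00, C_total=9.00, V=1.33; Q3=4.00, Q4=8.00; dissipated=4.000
Total dissipated: 51.167 μJ

Answer: 51.17 μJ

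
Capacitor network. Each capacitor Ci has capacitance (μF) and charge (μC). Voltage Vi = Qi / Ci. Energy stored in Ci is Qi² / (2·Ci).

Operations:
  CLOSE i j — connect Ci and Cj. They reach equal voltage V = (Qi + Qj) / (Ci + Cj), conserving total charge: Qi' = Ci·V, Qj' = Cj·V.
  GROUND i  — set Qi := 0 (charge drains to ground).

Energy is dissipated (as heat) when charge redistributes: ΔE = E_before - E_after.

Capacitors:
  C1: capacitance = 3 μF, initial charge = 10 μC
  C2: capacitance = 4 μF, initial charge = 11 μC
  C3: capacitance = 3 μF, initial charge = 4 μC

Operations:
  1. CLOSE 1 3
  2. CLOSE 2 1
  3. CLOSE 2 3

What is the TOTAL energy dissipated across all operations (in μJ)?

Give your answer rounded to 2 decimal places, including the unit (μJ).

Answer: 3.20 μJ

Derivation:
Initial: C1(3μF, Q=10μC, V=3.33V), C2(4μF, Q=11μC, V=2.75V), C3(3μF, Q=4μC, V=1.33V)
Op 1: CLOSE 1-3: Q_total=14.00, C_total=6.00, V=2.33; Q1=7.00, Q3=7.00; dissipated=3.000
Op 2: CLOSE 2-1: Q_total=18.00, C_total=7.00, V=2.57; Q2=10.29, Q1=7.71; dissipated=0.149
Op 3: CLOSE 2-3: Q_total=17.29, C_total=7.00, V=2.47; Q2=9.88, Q3=7.41; dissipated=0.049
Total dissipated: 3.197 μJ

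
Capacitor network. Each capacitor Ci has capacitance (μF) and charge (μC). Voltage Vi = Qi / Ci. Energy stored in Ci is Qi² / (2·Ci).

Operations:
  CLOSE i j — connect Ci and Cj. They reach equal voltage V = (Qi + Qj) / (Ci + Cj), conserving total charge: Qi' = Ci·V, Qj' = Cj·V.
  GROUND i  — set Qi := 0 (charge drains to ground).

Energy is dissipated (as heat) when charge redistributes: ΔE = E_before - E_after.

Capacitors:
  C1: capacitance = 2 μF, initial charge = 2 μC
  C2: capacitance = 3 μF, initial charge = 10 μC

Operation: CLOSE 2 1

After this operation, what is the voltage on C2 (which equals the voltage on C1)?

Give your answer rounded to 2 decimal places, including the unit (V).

Initial: C1(2μF, Q=2μC, V=1.00V), C2(3μF, Q=10μC, V=3.33V)
Op 1: CLOSE 2-1: Q_total=12.00, C_total=5.00, V=2.40; Q2=7.20, Q1=4.80; dissipated=3.267

Answer: 2.40 V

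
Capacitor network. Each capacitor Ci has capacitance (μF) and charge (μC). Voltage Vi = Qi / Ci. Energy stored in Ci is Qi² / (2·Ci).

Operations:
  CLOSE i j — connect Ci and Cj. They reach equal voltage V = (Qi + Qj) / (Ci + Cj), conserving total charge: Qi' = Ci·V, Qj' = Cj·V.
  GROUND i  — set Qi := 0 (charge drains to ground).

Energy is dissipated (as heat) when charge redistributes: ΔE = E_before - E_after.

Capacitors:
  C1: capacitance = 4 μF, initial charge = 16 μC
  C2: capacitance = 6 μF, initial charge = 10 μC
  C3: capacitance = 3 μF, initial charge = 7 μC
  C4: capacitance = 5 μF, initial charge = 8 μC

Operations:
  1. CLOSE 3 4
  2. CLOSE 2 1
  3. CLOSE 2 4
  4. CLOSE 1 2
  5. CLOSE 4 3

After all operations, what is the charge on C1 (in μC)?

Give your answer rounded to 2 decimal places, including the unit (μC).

Answer: 9.61 μC

Derivation:
Initial: C1(4μF, Q=16μC, V=4.00V), C2(6μF, Q=10μC, V=1.67V), C3(3μF, Q=7μC, V=2.33V), C4(5μF, Q=8μC, V=1.60V)
Op 1: CLOSE 3-4: Q_total=15.00, C_total=8.00, V=1.88; Q3=5.62, Q4=9.38; dissipated=0.504
Op 2: CLOSE 2-1: Q_total=26.00, C_total=10.00, V=2.60; Q2=15.60, Q1=10.40; dissipated=6.533
Op 3: CLOSE 2-4: Q_total=24.98, C_total=11.00, V=2.27; Q2=13.62, Q4=11.35; dissipated=0.717
Op 4: CLOSE 1-2: Q_total=24.02, C_total=10.00, V=2.40; Q1=9.61, Q2=14.41; dissipated=0.130
Op 5: CLOSE 4-3: Q_total=16.98, C_total=8.00, V=2.12; Q4=10.61, Q3=6.37; dissipated=0.147
Final charges: Q1=9.61, Q2=14.41, Q3=6.37, Q4=10.61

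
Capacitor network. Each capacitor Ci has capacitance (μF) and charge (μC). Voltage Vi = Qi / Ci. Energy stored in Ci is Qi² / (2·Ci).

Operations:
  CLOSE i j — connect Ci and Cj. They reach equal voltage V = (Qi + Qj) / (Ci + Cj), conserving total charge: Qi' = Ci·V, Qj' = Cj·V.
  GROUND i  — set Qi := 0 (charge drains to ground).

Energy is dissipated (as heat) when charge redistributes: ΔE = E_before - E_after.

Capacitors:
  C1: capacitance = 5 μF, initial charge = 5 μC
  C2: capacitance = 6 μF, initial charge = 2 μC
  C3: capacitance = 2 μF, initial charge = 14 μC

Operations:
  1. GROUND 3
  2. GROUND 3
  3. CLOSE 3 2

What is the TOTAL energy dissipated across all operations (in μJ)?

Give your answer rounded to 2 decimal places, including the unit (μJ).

Answer: 49.08 μJ

Derivation:
Initial: C1(5μF, Q=5μC, V=1.00V), C2(6μF, Q=2μC, V=0.33V), C3(2μF, Q=14μC, V=7.00V)
Op 1: GROUND 3: Q3=0; energy lost=49.000
Op 2: GROUND 3: Q3=0; energy lost=0.000
Op 3: CLOSE 3-2: Q_total=2.00, C_total=8.00, V=0.25; Q3=0.50, Q2=1.50; dissipated=0.083
Total dissipated: 49.083 μJ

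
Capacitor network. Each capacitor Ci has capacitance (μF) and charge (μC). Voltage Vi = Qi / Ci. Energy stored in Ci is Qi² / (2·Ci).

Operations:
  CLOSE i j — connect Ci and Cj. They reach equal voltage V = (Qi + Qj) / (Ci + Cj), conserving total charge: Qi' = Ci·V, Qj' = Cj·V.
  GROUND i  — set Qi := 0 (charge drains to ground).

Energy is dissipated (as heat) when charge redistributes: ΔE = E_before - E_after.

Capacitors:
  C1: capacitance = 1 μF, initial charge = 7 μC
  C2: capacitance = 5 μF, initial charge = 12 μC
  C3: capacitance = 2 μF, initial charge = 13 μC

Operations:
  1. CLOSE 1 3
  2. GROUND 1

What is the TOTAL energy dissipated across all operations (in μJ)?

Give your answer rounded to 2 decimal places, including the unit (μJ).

Initial: C1(1μF, Q=7μC, V=7.00V), C2(5μF, Q=12μC, V=2.40V), C3(2μF, Q=13μC, V=6.50V)
Op 1: CLOSE 1-3: Q_total=20.00, C_total=3.00, V=6.67; Q1=6.67, Q3=13.33; dissipated=0.083
Op 2: GROUND 1: Q1=0; energy lost=22.222
Total dissipated: 22.306 μJ

Answer: 22.31 μJ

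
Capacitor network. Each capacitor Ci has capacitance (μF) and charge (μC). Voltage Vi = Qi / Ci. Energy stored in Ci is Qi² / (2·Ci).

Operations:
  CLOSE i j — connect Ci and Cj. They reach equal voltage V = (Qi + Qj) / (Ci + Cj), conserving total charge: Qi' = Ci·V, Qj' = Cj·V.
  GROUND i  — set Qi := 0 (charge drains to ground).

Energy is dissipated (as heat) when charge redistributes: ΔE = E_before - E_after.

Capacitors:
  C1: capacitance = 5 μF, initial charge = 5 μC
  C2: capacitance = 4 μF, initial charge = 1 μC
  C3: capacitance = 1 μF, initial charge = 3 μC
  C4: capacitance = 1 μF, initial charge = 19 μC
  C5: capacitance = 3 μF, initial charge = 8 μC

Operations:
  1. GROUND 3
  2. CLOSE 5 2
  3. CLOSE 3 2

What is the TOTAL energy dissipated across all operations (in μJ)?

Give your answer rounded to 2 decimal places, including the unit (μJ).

Answer: 10.17 μJ

Derivation:
Initial: C1(5μF, Q=5μC, V=1.00V), C2(4μF, Q=1μC, V=0.25V), C3(1μF, Q=3μC, V=3.00V), C4(1μF, Q=19μC, V=19.00V), C5(3μF, Q=8μC, V=2.67V)
Op 1: GROUND 3: Q3=0; energy lost=4.500
Op 2: CLOSE 5-2: Q_total=9.00, C_total=7.00, V=1.29; Q5=3.86, Q2=5.14; dissipated=5.006
Op 3: CLOSE 3-2: Q_total=5.14, C_total=5.00, V=1.03; Q3=1.03, Q2=4.11; dissipated=0.661
Total dissipated: 10.167 μJ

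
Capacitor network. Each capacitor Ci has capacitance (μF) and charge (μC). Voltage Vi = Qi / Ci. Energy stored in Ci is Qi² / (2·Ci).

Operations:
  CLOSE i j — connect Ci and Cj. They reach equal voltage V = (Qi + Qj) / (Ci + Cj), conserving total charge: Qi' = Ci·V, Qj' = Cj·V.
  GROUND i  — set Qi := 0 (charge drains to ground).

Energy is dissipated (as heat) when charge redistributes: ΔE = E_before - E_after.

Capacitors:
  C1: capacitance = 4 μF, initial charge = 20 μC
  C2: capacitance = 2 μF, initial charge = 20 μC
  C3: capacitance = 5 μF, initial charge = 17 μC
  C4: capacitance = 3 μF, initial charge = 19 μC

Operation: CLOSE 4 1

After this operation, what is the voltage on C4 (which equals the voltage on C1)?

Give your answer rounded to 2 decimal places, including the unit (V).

Initial: C1(4μF, Q=20μC, V=5.00V), C2(2μF, Q=20μC, V=10.00V), C3(5μF, Q=17μC, V=3.40V), C4(3μF, Q=19μC, V=6.33V)
Op 1: CLOSE 4-1: Q_total=39.00, C_total=7.00, V=5.57; Q4=16.71, Q1=22.29; dissipated=1.524

Answer: 5.57 V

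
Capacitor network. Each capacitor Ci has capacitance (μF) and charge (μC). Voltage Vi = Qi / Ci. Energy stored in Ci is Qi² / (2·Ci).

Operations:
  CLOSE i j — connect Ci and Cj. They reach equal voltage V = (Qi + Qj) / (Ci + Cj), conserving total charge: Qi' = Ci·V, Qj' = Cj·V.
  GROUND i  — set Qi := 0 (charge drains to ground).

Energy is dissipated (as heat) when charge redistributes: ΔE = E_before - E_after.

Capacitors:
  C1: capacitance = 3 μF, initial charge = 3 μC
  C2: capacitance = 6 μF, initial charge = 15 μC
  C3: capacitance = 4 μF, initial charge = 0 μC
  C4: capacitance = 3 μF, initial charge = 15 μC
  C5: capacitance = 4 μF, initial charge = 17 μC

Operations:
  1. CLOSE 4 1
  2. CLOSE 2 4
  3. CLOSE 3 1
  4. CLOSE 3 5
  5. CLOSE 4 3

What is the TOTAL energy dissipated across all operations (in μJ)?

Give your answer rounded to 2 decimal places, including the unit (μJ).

Answer: 28.76 μJ

Derivation:
Initial: C1(3μF, Q=3μC, V=1.00V), C2(6μF, Q=15μC, V=2.50V), C3(4μF, Q=0μC, V=0.00V), C4(3μF, Q=15μC, V=5.00V), C5(4μF, Q=17μC, V=4.25V)
Op 1: CLOSE 4-1: Q_total=18.00, C_total=6.00, V=3.00; Q4=9.00, Q1=9.00; dissipated=12.000
Op 2: CLOSE 2-4: Q_total=24.00, C_total=9.00, V=2.67; Q2=16.00, Q4=8.00; dissipated=0.250
Op 3: CLOSE 3-1: Q_total=9.00, C_total=7.00, V=1.29; Q3=5.14, Q1=3.86; dissipated=7.714
Op 4: CLOSE 3-5: Q_total=22.14, C_total=8.00, V=2.77; Q3=11.07, Q5=11.07; dissipated=8.787
Op 5: CLOSE 4-3: Q_total=19.07, C_total=7.00, V=2.72; Q4=8.17, Q3=10.90; dissipated=0.009
Total dissipated: 28.760 μJ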